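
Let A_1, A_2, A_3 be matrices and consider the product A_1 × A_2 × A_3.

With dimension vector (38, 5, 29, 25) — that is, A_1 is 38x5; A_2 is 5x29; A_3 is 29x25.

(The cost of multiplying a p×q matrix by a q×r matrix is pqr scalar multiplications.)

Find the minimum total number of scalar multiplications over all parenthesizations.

Order (A_1 × (A_2 × A_3)): (A_2 × A_3): 5×29 by 29×25 → 5×25, cost 5·29·25 = 3625; (A_1 × (A_2 × A_3)): 38×5 by 5×25 → 38×25, cost 38·5·25 = 4750; cumulative 8375. Total 8375.
Order ((A_1 × A_2) × A_3): (A_1 × A_2): 38×5 by 5×29 → 38×29, cost 38·5·29 = 5510; ((A_1 × A_2) × A_3): 38×29 by 29×25 → 38×25, cost 38·29·25 = 27550; cumulative 33060. Total 33060.
Minimum: 8375.

8375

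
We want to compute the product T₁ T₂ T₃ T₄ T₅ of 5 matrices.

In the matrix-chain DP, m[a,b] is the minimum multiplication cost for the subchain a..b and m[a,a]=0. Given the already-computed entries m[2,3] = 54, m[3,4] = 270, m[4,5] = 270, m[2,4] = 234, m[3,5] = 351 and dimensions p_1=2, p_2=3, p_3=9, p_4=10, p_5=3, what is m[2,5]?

294

m[2,5] = min over k∈[2,4] of m[2,k]+m[k+1,5]+p_{1}·p_k·p_{5}.
k=2: 0 + 351 + 2·3·3 = 369; k=3: 54 + 270 + 2·9·3 = 378; k=4: 234 + 0 + 2·10·3 = 294.
Minimum: 294 at k=4.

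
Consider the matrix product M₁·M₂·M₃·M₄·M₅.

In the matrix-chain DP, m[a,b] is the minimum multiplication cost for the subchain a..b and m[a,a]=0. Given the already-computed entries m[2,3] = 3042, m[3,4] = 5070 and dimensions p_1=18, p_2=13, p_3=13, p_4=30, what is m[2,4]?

10062

m[2,4] = min over k∈[2,3] of m[2,k]+m[k+1,4]+p_{1}·p_k·p_{4}.
k=2: 0 + 5070 + 18·13·30 = 12090; k=3: 3042 + 0 + 18·13·30 = 10062.
Minimum: 10062 at k=3.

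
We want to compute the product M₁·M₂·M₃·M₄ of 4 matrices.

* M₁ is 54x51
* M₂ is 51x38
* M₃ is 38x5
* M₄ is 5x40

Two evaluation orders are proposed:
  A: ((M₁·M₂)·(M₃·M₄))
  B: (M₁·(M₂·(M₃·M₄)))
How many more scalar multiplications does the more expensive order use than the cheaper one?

Order A = ((M₁·M₂)·(M₃·M₄)): (M₁·M₂): 54×51 by 51×38 → 54×38, cost 54·51·38 = 104652; (M₃·M₄): 38×5 by 5×40 → 38×40, cost 38·5·40 = 7600; ((M₁·M₂)·(M₃·M₄)): 54×38 by 38×40 → 54×40, cost 54·38·40 = 82080; cumulative 194332. Total 194332.
Order B = (M₁·(M₂·(M₃·M₄))): (M₃·M₄): 38×5 by 5×40 → 38×40, cost 38·5·40 = 7600; (M₂·(M₃·M₄)): 51×38 by 38×40 → 51×40, cost 51·38·40 = 77520; cumulative 85120; (M₁·(M₂·(M₃·M₄))): 54×51 by 51×40 → 54×40, cost 54·51·40 = 110160; cumulative 195280. Total 195280.
Difference: |194332 − 195280| = 948.

948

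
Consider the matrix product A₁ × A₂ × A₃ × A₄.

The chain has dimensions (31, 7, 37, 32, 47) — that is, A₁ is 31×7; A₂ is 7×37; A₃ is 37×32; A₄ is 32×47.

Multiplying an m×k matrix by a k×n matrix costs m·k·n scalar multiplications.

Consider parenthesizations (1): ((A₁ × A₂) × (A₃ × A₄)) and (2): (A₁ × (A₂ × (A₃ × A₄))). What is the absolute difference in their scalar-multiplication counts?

39566

Order (1) = ((A₁ × A₂) × (A₃ × A₄)): (A₁ × A₂): 31×7 by 7×37 → 31×37, cost 31·7·37 = 8029; (A₃ × A₄): 37×32 by 32×47 → 37×47, cost 37·32·47 = 55648; ((A₁ × A₂) × (A₃ × A₄)): 31×37 by 37×47 → 31×47, cost 31·37·47 = 53909; cumulative 117586. Total 117586.
Order (2) = (A₁ × (A₂ × (A₃ × A₄))): (A₃ × A₄): 37×32 by 32×47 → 37×47, cost 37·32·47 = 55648; (A₂ × (A₃ × A₄)): 7×37 by 37×47 → 7×47, cost 7·37·47 = 12173; cumulative 67821; (A₁ × (A₂ × (A₃ × A₄))): 31×7 by 7×47 → 31×47, cost 31·7·47 = 10199; cumulative 78020. Total 78020.
Difference: |117586 − 78020| = 39566.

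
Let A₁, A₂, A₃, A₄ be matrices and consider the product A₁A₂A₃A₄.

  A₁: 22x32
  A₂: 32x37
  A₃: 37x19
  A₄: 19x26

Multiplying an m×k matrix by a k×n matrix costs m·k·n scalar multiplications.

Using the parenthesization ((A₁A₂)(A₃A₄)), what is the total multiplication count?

65490

(A₁A₂): 22×32 by 32×37 → 22×37, cost 22·32·37 = 26048
(A₃A₄): 37×19 by 19×26 → 37×26, cost 37·19·26 = 18278
((A₁A₂)(A₃A₄)): 22×37 by 37×26 → 22×26, cost 22·37·26 = 21164; cumulative 65490
Total: 65490 scalar multiplications.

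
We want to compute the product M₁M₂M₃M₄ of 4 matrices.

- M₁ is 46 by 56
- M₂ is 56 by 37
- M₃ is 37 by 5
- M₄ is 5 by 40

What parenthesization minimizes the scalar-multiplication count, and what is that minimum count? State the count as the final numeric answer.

Adjacent pairs: M₁M₂ = 46·56·37 = 95312; M₂M₃ = 56·37·5 = 10360; M₃M₄ = 37·5·40 = 7400.
Length 3: M₁..M₃: k=1: 0+10360+46·56·5=23240; k=2: 95312+0+46·37·5=103822 → min 23240 | M₂..M₄: k=2: 0+7400+56·37·40=90280; k=3: 10360+0+56·5·40=21560 → min 21560.
Length 4: M₁..M₄: k=1: 0+21560+46·56·40=124600; k=2: 95312+7400+46·37·40=170792; k=3: 23240+0+46·5·40=32440 → min 32440.
Optimal parenthesization: ((M₁(M₂M₃))M₄) with cost 32440.

32440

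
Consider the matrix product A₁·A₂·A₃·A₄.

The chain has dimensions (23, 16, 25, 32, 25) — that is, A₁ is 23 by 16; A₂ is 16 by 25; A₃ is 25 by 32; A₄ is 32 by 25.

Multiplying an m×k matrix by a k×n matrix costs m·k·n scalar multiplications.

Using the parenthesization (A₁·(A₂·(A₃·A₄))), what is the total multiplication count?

39200

(A₃·A₄): 25×32 by 32×25 → 25×25, cost 25·32·25 = 20000
(A₂·(A₃·A₄)): 16×25 by 25×25 → 16×25, cost 16·25·25 = 10000; cumulative 30000
(A₁·(A₂·(A₃·A₄))): 23×16 by 16×25 → 23×25, cost 23·16·25 = 9200; cumulative 39200
Total: 39200 scalar multiplications.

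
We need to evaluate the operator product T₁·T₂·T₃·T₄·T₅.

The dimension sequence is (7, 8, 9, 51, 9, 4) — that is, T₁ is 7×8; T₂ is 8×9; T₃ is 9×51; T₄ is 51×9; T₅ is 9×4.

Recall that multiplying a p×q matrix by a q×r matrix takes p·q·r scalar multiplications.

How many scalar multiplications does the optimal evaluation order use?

Adjacent pairs: T₁T₂ = 7·8·9 = 504; T₂T₃ = 8·9·51 = 3672; T₃T₄ = 9·51·9 = 4131; T₄T₅ = 51·9·4 = 1836.
Length 3: T₁..T₃: k=1: 0+3672+7·8·51=6528; k=2: 504+0+7·9·51=3717 → min 3717 | T₂..T₄: k=2: 0+4131+8·9·9=4779; k=3: 3672+0+8·51·9=7344 → min 4779 | T₃..T₅: k=3: 0+1836+9·51·4=3672; k=4: 4131+0+9·9·4=4455 → min 3672.
Length 4: T₁..T₄: k=1: 0+4779+7·8·9=5283; k=2: 504+4131+7·9·9=5202; k=3: 3717+0+7·51·9=6930 → min 5202 | T₂..T₅: k=2: 0+3672+8·9·4=3960; k=3: 3672+1836+8·51·4=7140; k=4: 4779+0+8·9·4=5067 → min 3960.
Length 5: T₁..T₅: k=1: 0+3960+7·8·4=4184; k=2: 504+3672+7·9·4=4428; k=3: 3717+1836+7·51·4=6981; k=4: 5202+0+7·9·4=5454 → min 4184.
Optimal order: (T₁·(T₂·(T₃·(T₄·T₅)))) with cost 4184.

4184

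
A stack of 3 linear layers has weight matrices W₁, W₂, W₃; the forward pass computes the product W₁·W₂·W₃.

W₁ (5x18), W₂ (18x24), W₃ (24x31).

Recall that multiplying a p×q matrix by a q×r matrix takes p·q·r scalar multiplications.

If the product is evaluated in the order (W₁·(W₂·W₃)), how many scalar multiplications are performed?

(W₂·W₃): 18×24 by 24×31 → 18×31, cost 18·24·31 = 13392
(W₁·(W₂·W₃)): 5×18 by 18×31 → 5×31, cost 5·18·31 = 2790; cumulative 16182
Total: 16182 scalar multiplications.

16182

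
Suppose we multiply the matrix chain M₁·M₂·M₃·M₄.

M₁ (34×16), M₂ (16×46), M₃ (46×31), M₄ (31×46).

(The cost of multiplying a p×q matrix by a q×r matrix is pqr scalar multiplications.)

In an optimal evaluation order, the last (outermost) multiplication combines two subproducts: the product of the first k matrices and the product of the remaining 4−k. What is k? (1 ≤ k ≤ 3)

1

Adjacent pairs: M₁M₂ = 34·16·46 = 25024; M₂M₃ = 16·46·31 = 22816; M₃M₄ = 46·31·46 = 65596.
Length 3: M₁..M₃: k=1: 0+22816+34·16·31=39680; k=2: 25024+0+34·46·31=73508 → min 39680 | M₂..M₄: k=2: 0+65596+16·46·46=99452; k=3: 22816+0+16·31·46=45632 → min 45632.
Top-level splits: k=1: (M₁..M₁)·(M₂..M₄) → 0+45632+34·16·46 = 70656; k=2: (M₁..M₂)·(M₃..M₄) → 25024+65596+34·46·46 = 162564; k=3: (M₁..M₃)·(M₄..M₄) → 39680+0+34·31·46 = 88164.
Best split is after M₁, i.e. k = 1.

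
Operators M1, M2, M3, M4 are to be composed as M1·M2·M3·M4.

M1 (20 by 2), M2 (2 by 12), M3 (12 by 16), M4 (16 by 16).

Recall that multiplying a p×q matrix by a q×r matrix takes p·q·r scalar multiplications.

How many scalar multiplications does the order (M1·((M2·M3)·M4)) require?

1536

(M2·M3): 2×12 by 12×16 → 2×16, cost 2·12·16 = 384
((M2·M3)·M4): 2×16 by 16×16 → 2×16, cost 2·16·16 = 512; cumulative 896
(M1·((M2·M3)·M4)): 20×2 by 2×16 → 20×16, cost 20·2·16 = 640; cumulative 1536
Total: 1536 scalar multiplications.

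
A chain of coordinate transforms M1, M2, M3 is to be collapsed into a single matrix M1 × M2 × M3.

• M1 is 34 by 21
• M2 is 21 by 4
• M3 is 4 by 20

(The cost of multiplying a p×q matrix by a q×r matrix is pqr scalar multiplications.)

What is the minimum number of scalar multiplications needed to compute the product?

5576

Order (M1 × (M2 × M3)): (M2 × M3): 21×4 by 4×20 → 21×20, cost 21·4·20 = 1680; (M1 × (M2 × M3)): 34×21 by 21×20 → 34×20, cost 34·21·20 = 14280; cumulative 15960. Total 15960.
Order ((M1 × M2) × M3): (M1 × M2): 34×21 by 21×4 → 34×4, cost 34·21·4 = 2856; ((M1 × M2) × M3): 34×4 by 4×20 → 34×20, cost 34·4·20 = 2720; cumulative 5576. Total 5576.
Minimum: 5576.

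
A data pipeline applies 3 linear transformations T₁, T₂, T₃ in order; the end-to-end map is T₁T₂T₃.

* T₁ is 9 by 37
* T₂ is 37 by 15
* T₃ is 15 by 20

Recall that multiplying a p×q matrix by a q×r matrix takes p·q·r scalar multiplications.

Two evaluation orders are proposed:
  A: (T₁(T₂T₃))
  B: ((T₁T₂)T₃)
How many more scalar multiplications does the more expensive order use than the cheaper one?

Order A = (T₁(T₂T₃)): (T₂T₃): 37×15 by 15×20 → 37×20, cost 37·15·20 = 11100; (T₁(T₂T₃)): 9×37 by 37×20 → 9×20, cost 9·37·20 = 6660; cumulative 17760. Total 17760.
Order B = ((T₁T₂)T₃): (T₁T₂): 9×37 by 37×15 → 9×15, cost 9·37·15 = 4995; ((T₁T₂)T₃): 9×15 by 15×20 → 9×20, cost 9·15·20 = 2700; cumulative 7695. Total 7695.
Difference: |17760 − 7695| = 10065.

10065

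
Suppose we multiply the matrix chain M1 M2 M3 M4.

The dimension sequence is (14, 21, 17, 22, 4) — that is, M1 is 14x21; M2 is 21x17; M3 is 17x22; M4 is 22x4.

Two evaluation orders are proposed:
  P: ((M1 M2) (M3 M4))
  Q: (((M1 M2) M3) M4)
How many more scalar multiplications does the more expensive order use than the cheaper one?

4020

Order P = ((M1 M2) (M3 M4)): (M1 M2): 14×21 by 21×17 → 14×17, cost 14·21·17 = 4998; (M3 M4): 17×22 by 22×4 → 17×4, cost 17·22·4 = 1496; ((M1 M2) (M3 M4)): 14×17 by 17×4 → 14×4, cost 14·17·4 = 952; cumulative 7446. Total 7446.
Order Q = (((M1 M2) M3) M4): (M1 M2): 14×21 by 21×17 → 14×17, cost 14·21·17 = 4998; ((M1 M2) M3): 14×17 by 17×22 → 14×22, cost 14·17·22 = 5236; cumulative 10234; (((M1 M2) M3) M4): 14×22 by 22×4 → 14×4, cost 14·22·4 = 1232; cumulative 11466. Total 11466.
Difference: |7446 − 11466| = 4020.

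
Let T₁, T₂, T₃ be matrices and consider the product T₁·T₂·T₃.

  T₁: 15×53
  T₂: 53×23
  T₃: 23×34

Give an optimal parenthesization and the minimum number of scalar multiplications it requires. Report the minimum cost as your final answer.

(T₁·(T₂·T₃)): cost 68476.
((T₁·T₂)·T₃): cost 30015.
Optimal: ((T₁·T₂)·T₃) with cost 30015.

30015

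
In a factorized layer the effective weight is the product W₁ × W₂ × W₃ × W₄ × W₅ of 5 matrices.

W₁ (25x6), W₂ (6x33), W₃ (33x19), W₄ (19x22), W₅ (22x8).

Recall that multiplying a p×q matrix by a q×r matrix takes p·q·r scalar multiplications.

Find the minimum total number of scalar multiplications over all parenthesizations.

8526

Adjacent pairs: W₁W₂ = 25·6·33 = 4950; W₂W₃ = 6·33·19 = 3762; W₃W₄ = 33·19·22 = 13794; W₄W₅ = 19·22·8 = 3344.
Length 3: W₁..W₃: k=1: 0+3762+25·6·19=6612; k=2: 4950+0+25·33·19=20625 → min 6612 | W₂..W₄: k=2: 0+13794+6·33·22=18150; k=3: 3762+0+6·19·22=6270 → min 6270 | W₃..W₅: k=3: 0+3344+33·19·8=8360; k=4: 13794+0+33·22·8=19602 → min 8360.
Length 4: W₁..W₄: k=1: 0+6270+25·6·22=9570; k=2: 4950+13794+25·33·22=36894; k=3: 6612+0+25·19·22=17062 → min 9570 | W₂..W₅: k=2: 0+8360+6·33·8=9944; k=3: 3762+3344+6·19·8=8018; k=4: 6270+0+6·22·8=7326 → min 7326.
Length 5: W₁..W₅: k=1: 0+7326+25·6·8=8526; k=2: 4950+8360+25·33·8=19910; k=3: 6612+3344+25·19·8=13756; k=4: 9570+0+25·22·8=13970 → min 8526.
Optimal order: (W₁ × (((W₂ × W₃) × W₄) × W₅)) with cost 8526.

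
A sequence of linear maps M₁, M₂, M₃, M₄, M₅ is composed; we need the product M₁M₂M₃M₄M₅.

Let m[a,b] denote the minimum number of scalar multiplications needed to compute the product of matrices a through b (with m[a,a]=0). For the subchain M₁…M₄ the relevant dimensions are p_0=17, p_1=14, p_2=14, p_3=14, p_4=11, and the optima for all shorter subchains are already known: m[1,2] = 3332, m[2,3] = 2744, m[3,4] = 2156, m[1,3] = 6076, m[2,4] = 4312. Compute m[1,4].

m[1,4] = min over k∈[1,3] of m[1,k]+m[k+1,4]+p_{0}·p_k·p_{4}.
k=1: 0 + 4312 + 17·14·11 = 6930; k=2: 3332 + 2156 + 17·14·11 = 8106; k=3: 6076 + 0 + 17·14·11 = 8694.
Minimum: 6930 at k=1.

6930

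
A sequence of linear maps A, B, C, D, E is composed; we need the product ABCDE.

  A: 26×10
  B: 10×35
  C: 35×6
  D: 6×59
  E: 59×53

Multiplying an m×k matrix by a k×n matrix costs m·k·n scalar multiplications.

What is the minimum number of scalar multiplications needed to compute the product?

Adjacent pairs: AB = 26·10·35 = 9100; BC = 10·35·6 = 2100; CD = 35·6·59 = 12390; DE = 6·59·53 = 18762.
Length 3: A..C: k=1: 0+2100+26·10·6=3660; k=2: 9100+0+26·35·6=14560 → min 3660 | B..D: k=2: 0+12390+10·35·59=33040; k=3: 2100+0+10·6·59=5640 → min 5640 | C..E: k=3: 0+18762+35·6·53=29892; k=4: 12390+0+35·59·53=121835 → min 29892.
Length 4: A..D: k=1: 0+5640+26·10·59=20980; k=2: 9100+12390+26·35·59=75180; k=3: 3660+0+26·6·59=12864 → min 12864 | B..E: k=2: 0+29892+10·35·53=48442; k=3: 2100+18762+10·6·53=24042; k=4: 5640+0+10·59·53=36910 → min 24042.
Length 5: A..E: k=1: 0+24042+26·10·53=37822; k=2: 9100+29892+26·35·53=87222; k=3: 3660+18762+26·6·53=30690; k=4: 12864+0+26·59·53=94166 → min 30690.
Optimal order: ((A(BC))(DE)) with cost 30690.

30690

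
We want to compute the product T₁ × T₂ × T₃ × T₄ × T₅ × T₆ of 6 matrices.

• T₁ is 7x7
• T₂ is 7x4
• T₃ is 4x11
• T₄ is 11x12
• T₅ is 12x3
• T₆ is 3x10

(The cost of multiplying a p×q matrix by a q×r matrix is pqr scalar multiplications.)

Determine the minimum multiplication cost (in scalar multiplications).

Adjacent pairs: T₁T₂ = 7·7·4 = 196; T₂T₃ = 7·4·11 = 308; T₃T₄ = 4·11·12 = 528; T₄T₅ = 11·12·3 = 396; T₅T₆ = 12·3·10 = 360.
Length 3: T₁..T₃: k=1: 0+308+7·7·11=847; k=2: 196+0+7·4·11=504 → min 504 | T₂..T₄: k=2: 0+528+7·4·12=864; k=3: 308+0+7·11·12=1232 → min 864 | T₃..T₅: k=3: 0+396+4·11·3=528; k=4: 528+0+4·12·3=672 → min 528 | T₄..T₆: k=4: 0+360+11·12·10=1680; k=5: 396+0+11·3·10=726 → min 726.
Length 4: T₁..T₄: k=1: 0+864+7·7·12=1452; k=2: 196+528+7·4·12=1060; k=3: 504+0+7·11·12=1428 → min 1060 | T₂..T₅: k=2: 0+528+7·4·3=612; k=3: 308+396+7·11·3=935; k=4: 864+0+7·12·3=1116 → min 612 | T₃..T₆: k=3: 0+726+4·11·10=1166; k=4: 528+360+4·12·10=1368; k=5: 528+0+4·3·10=648 → min 648.
Length 5: T₁..T₅: k=1: 0+612+7·7·3=759; k=2: 196+528+7·4·3=808; k=3: 504+396+7·11·3=1131; k=4: 1060+0+7·12·3=1312 → min 759 | T₂..T₆: k=2: 0+648+7·4·10=928; k=3: 308+726+7·11·10=1804; k=4: 864+360+7·12·10=2064; k=5: 612+0+7·3·10=822 → min 822.
Length 6: T₁..T₆: k=1: 0+822+7·7·10=1312; k=2: 196+648+7·4·10=1124; k=3: 504+726+7·11·10=2000; k=4: 1060+360+7·12·10=2260; k=5: 759+0+7·3·10=969 → min 969.
Optimal order: ((T₁ × (T₂ × (T₃ × (T₄ × T₅)))) × T₆) with cost 969.

969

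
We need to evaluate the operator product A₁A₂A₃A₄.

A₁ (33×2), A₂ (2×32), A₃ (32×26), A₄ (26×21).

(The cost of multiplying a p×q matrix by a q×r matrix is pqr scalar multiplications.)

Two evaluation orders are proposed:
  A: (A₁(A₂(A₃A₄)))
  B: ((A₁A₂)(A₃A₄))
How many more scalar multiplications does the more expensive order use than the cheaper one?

Order A = (A₁(A₂(A₃A₄))): (A₃A₄): 32×26 by 26×21 → 32×21, cost 32·26·21 = 17472; (A₂(A₃A₄)): 2×32 by 32×21 → 2×21, cost 2·32·21 = 1344; cumulative 18816; (A₁(A₂(A₃A₄))): 33×2 by 2×21 → 33×21, cost 33·2·21 = 1386; cumulative 20202. Total 20202.
Order B = ((A₁A₂)(A₃A₄)): (A₁A₂): 33×2 by 2×32 → 33×32, cost 33·2·32 = 2112; (A₃A₄): 32×26 by 26×21 → 32×21, cost 32·26·21 = 17472; ((A₁A₂)(A₃A₄)): 33×32 by 32×21 → 33×21, cost 33·32·21 = 22176; cumulative 41760. Total 41760.
Difference: |20202 − 41760| = 21558.

21558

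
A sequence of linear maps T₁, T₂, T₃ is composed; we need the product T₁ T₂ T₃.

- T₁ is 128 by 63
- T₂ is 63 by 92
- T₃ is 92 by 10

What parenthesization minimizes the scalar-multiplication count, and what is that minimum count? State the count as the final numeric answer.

138600

(T₁ (T₂ T₃)): cost 138600.
((T₁ T₂) T₃): cost 859648.
Optimal: (T₁ (T₂ T₃)) with cost 138600.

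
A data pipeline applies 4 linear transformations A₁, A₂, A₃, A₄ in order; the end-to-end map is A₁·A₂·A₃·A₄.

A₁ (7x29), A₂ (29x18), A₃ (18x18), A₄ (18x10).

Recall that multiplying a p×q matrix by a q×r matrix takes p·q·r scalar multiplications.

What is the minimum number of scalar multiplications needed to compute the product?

7182

Adjacent pairs: A₁A₂ = 7·29·18 = 3654; A₂A₃ = 29·18·18 = 9396; A₃A₄ = 18·18·10 = 3240.
Length 3: A₁..A₃: k=1: 0+9396+7·29·18=13050; k=2: 3654+0+7·18·18=5922 → min 5922 | A₂..A₄: k=2: 0+3240+29·18·10=8460; k=3: 9396+0+29·18·10=14616 → min 8460.
Length 4: A₁..A₄: k=1: 0+8460+7·29·10=10490; k=2: 3654+3240+7·18·10=8154; k=3: 5922+0+7·18·10=7182 → min 7182.
Optimal order: (((A₁·A₂)·A₃)·A₄) with cost 7182.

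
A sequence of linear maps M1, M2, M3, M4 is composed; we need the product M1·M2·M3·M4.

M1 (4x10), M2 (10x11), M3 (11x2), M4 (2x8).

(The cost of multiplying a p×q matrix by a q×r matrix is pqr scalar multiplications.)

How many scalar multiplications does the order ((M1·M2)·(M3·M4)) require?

968

(M1·M2): 4×10 by 10×11 → 4×11, cost 4·10·11 = 440
(M3·M4): 11×2 by 2×8 → 11×8, cost 11·2·8 = 176
((M1·M2)·(M3·M4)): 4×11 by 11×8 → 4×8, cost 4·11·8 = 352; cumulative 968
Total: 968 scalar multiplications.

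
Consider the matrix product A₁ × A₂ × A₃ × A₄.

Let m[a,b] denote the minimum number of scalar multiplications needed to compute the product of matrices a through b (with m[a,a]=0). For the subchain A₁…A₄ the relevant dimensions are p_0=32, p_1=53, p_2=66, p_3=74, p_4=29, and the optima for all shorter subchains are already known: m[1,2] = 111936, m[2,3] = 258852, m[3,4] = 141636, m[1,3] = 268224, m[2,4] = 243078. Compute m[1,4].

m[1,4] = min over k∈[1,3] of m[1,k]+m[k+1,4]+p_{0}·p_k·p_{4}.
k=1: 0 + 243078 + 32·53·29 = 292262; k=2: 111936 + 141636 + 32·66·29 = 314820; k=3: 268224 + 0 + 32·74·29 = 336896.
Minimum: 292262 at k=1.

292262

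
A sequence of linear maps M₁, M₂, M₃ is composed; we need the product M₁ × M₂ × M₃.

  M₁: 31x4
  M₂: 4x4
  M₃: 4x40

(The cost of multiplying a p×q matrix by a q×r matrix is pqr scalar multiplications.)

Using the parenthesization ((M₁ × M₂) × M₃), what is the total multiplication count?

5456

(M₁ × M₂): 31×4 by 4×4 → 31×4, cost 31·4·4 = 496
((M₁ × M₂) × M₃): 31×4 by 4×40 → 31×40, cost 31·4·40 = 4960; cumulative 5456
Total: 5456 scalar multiplications.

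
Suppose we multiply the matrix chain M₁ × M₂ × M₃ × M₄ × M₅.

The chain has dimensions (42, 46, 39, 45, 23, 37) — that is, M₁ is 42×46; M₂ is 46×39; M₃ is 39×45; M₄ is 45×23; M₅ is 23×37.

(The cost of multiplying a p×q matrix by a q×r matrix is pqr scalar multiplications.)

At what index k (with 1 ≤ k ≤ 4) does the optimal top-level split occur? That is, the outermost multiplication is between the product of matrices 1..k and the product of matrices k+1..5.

4

Adjacent pairs: M₁M₂ = 42·46·39 = 75348; M₂M₃ = 46·39·45 = 80730; M₃M₄ = 39·45·23 = 40365; M₄M₅ = 45·23·37 = 38295.
Length 3: M₁..M₃: k=1: 0+80730+42·46·45=167670; k=2: 75348+0+42·39·45=149058 → min 149058 | M₂..M₄: k=2: 0+40365+46·39·23=81627; k=3: 80730+0+46·45·23=128340 → min 81627 | M₃..M₅: k=3: 0+38295+39·45·37=103230; k=4: 40365+0+39·23·37=73554 → min 73554.
Length 4: M₁..M₄: k=1: 0+81627+42·46·23=126063; k=2: 75348+40365+42·39·23=153387; k=3: 149058+0+42·45·23=192528 → min 126063 | M₂..M₅: k=2: 0+73554+46·39·37=139932; k=3: 80730+38295+46·45·37=195615; k=4: 81627+0+46·23·37=120773 → min 120773.
Top-level splits: k=1: (M₁..M₁)·(M₂..M₅) → 0+120773+42·46·37 = 192257; k=2: (M₁..M₂)·(M₃..M₅) → 75348+73554+42·39·37 = 209508; k=3: (M₁..M₃)·(M₄..M₅) → 149058+38295+42·45·37 = 257283; k=4: (M₁..M₄)·(M₅..M₅) → 126063+0+42·23·37 = 161805.
Best split is after M₄, i.e. k = 4.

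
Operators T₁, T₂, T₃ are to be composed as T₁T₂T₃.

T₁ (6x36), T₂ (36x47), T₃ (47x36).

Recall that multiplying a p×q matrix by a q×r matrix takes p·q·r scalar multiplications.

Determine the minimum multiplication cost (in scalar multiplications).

Order (T₁(T₂T₃)): (T₂T₃): 36×47 by 47×36 → 36×36, cost 36·47·36 = 60912; (T₁(T₂T₃)): 6×36 by 36×36 → 6×36, cost 6·36·36 = 7776; cumulative 68688. Total 68688.
Order ((T₁T₂)T₃): (T₁T₂): 6×36 by 36×47 → 6×47, cost 6·36·47 = 10152; ((T₁T₂)T₃): 6×47 by 47×36 → 6×36, cost 6·47·36 = 10152; cumulative 20304. Total 20304.
Minimum: 20304.

20304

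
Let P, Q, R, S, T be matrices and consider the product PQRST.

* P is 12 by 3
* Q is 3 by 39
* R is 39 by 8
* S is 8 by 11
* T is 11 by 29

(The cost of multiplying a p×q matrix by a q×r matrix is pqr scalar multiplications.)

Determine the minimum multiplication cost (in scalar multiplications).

Adjacent pairs: PQ = 12·3·39 = 1404; QR = 3·39·8 = 936; RS = 39·8·11 = 3432; ST = 8·11·29 = 2552.
Length 3: P..R: k=1: 0+936+12·3·8=1224; k=2: 1404+0+12·39·8=5148 → min 1224 | Q..S: k=2: 0+3432+3·39·11=4719; k=3: 936+0+3·8·11=1200 → min 1200 | R..T: k=3: 0+2552+39·8·29=11600; k=4: 3432+0+39·11·29=15873 → min 11600.
Length 4: P..S: k=1: 0+1200+12·3·11=1596; k=2: 1404+3432+12·39·11=9984; k=3: 1224+0+12·8·11=2280 → min 1596 | Q..T: k=2: 0+11600+3·39·29=14993; k=3: 936+2552+3·8·29=4184; k=4: 1200+0+3·11·29=2157 → min 2157.
Length 5: P..T: k=1: 0+2157+12·3·29=3201; k=2: 1404+11600+12·39·29=26576; k=3: 1224+2552+12·8·29=6560; k=4: 1596+0+12·11·29=5424 → min 3201.
Optimal order: (P(((QR)S)T)) with cost 3201.

3201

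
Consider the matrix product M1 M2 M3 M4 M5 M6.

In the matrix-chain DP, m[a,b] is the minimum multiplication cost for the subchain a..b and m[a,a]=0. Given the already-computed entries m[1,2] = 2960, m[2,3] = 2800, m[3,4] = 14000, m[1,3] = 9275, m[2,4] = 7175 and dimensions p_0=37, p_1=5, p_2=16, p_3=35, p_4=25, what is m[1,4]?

11800

m[1,4] = min over k∈[1,3] of m[1,k]+m[k+1,4]+p_{0}·p_k·p_{4}.
k=1: 0 + 7175 + 37·5·25 = 11800; k=2: 2960 + 14000 + 37·16·25 = 31760; k=3: 9275 + 0 + 37·35·25 = 41650.
Minimum: 11800 at k=1.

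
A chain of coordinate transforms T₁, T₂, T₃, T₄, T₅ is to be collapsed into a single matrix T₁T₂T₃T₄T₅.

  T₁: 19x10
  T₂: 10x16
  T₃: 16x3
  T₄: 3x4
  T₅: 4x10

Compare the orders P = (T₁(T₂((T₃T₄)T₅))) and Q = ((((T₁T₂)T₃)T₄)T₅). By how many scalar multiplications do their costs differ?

608

Order P = (T₁(T₂((T₃T₄)T₅))): (T₃T₄): 16×3 by 3×4 → 16×4, cost 16·3·4 = 192; ((T₃T₄)T₅): 16×4 by 4×10 → 16×10, cost 16·4·10 = 640; cumulative 832; (T₂((T₃T₄)T₅)): 10×16 by 16×10 → 10×10, cost 10·16·10 = 1600; cumulative 2432; (T₁(T₂((T₃T₄)T₅))): 19×10 by 10×10 → 19×10, cost 19·10·10 = 1900; cumulative 4332. Total 4332.
Order Q = ((((T₁T₂)T₃)T₄)T₅): (T₁T₂): 19×10 by 10×16 → 19×16, cost 19·10·16 = 3040; ((T₁T₂)T₃): 19×16 by 16×3 → 19×3, cost 19·16·3 = 912; cumulative 3952; (((T₁T₂)T₃)T₄): 19×3 by 3×4 → 19×4, cost 19·3·4 = 228; cumulative 4180; ((((T₁T₂)T₃)T₄)T₅): 19×4 by 4×10 → 19×10, cost 19·4·10 = 760; cumulative 4940. Total 4940.
Difference: |4332 − 4940| = 608.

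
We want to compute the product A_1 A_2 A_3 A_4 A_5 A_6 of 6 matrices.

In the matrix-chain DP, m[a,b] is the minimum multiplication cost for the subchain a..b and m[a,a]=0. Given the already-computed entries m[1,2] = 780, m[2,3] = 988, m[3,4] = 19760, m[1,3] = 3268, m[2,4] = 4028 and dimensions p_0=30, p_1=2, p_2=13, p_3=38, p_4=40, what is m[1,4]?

m[1,4] = min over k∈[1,3] of m[1,k]+m[k+1,4]+p_{0}·p_k·p_{4}.
k=1: 0 + 4028 + 30·2·40 = 6428; k=2: 780 + 19760 + 30·13·40 = 36140; k=3: 3268 + 0 + 30·38·40 = 48868.
Minimum: 6428 at k=1.

6428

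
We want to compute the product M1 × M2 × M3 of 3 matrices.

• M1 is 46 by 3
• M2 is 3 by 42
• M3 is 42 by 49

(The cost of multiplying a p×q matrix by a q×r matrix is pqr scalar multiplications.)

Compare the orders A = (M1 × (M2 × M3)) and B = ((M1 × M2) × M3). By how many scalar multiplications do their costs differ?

Order A = (M1 × (M2 × M3)): (M2 × M3): 3×42 by 42×49 → 3×49, cost 3·42·49 = 6174; (M1 × (M2 × M3)): 46×3 by 3×49 → 46×49, cost 46·3·49 = 6762; cumulative 12936. Total 12936.
Order B = ((M1 × M2) × M3): (M1 × M2): 46×3 by 3×42 → 46×42, cost 46·3·42 = 5796; ((M1 × M2) × M3): 46×42 by 42×49 → 46×49, cost 46·42·49 = 94668; cumulative 100464. Total 100464.
Difference: |12936 − 100464| = 87528.

87528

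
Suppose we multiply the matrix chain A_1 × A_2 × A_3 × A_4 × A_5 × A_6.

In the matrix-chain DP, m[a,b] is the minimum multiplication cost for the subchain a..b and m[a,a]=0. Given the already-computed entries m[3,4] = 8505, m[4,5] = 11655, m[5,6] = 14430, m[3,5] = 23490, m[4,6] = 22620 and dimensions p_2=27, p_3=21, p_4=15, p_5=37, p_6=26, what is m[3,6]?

33465

m[3,6] = min over k∈[3,5] of m[3,k]+m[k+1,6]+p_{2}·p_k·p_{6}.
k=3: 0 + 22620 + 27·21·26 = 37362; k=4: 8505 + 14430 + 27·15·26 = 33465; k=5: 23490 + 0 + 27·37·26 = 49464.
Minimum: 33465 at k=4.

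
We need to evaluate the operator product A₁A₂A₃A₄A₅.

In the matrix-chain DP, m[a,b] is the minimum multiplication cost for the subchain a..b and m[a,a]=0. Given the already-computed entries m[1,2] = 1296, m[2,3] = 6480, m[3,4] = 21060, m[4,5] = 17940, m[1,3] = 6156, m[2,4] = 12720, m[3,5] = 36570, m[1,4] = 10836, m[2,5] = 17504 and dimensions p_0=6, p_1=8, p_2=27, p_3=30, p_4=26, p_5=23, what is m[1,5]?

m[1,5] = min over k∈[1,4] of m[1,k]+m[k+1,5]+p_{0}·p_k·p_{5}.
k=1: 0 + 17504 + 6·8·23 = 18608; k=2: 1296 + 36570 + 6·27·23 = 41592; k=3: 6156 + 17940 + 6·30·23 = 28236; k=4: 10836 + 0 + 6·26·23 = 14424.
Minimum: 14424 at k=4.

14424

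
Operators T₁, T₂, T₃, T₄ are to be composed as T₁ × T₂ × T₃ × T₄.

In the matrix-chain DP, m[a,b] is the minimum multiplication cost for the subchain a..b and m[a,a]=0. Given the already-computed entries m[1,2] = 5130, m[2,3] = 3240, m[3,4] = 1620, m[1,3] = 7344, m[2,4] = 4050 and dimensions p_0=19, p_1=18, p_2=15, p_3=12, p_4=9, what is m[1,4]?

7128

m[1,4] = min over k∈[1,3] of m[1,k]+m[k+1,4]+p_{0}·p_k·p_{4}.
k=1: 0 + 4050 + 19·18·9 = 7128; k=2: 5130 + 1620 + 19·15·9 = 9315; k=3: 7344 + 0 + 19·12·9 = 9396.
Minimum: 7128 at k=1.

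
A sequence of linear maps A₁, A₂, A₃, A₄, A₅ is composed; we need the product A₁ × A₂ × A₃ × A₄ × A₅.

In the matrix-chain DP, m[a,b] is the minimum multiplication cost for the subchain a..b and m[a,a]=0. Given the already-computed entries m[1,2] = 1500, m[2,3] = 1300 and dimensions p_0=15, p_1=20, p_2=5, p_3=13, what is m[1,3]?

m[1,3] = min over k∈[1,2] of m[1,k]+m[k+1,3]+p_{0}·p_k·p_{3}.
k=1: 0 + 1300 + 15·20·13 = 5200; k=2: 1500 + 0 + 15·5·13 = 2475.
Minimum: 2475 at k=2.

2475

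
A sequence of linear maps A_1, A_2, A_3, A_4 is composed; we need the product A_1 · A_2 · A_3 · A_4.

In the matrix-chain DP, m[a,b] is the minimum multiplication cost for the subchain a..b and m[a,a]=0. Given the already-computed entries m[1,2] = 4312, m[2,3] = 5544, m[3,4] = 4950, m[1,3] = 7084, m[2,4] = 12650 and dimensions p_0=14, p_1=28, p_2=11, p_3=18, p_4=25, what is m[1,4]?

m[1,4] = min over k∈[1,3] of m[1,k]+m[k+1,4]+p_{0}·p_k·p_{4}.
k=1: 0 + 12650 + 14·28·25 = 22450; k=2: 4312 + 4950 + 14·11·25 = 13112; k=3: 7084 + 0 + 14·18·25 = 13384.
Minimum: 13112 at k=2.

13112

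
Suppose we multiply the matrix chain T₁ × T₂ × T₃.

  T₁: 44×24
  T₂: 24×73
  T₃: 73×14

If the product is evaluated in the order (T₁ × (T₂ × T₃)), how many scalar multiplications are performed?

(T₂ × T₃): 24×73 by 73×14 → 24×14, cost 24·73·14 = 24528
(T₁ × (T₂ × T₃)): 44×24 by 24×14 → 44×14, cost 44·24·14 = 14784; cumulative 39312
Total: 39312 scalar multiplications.

39312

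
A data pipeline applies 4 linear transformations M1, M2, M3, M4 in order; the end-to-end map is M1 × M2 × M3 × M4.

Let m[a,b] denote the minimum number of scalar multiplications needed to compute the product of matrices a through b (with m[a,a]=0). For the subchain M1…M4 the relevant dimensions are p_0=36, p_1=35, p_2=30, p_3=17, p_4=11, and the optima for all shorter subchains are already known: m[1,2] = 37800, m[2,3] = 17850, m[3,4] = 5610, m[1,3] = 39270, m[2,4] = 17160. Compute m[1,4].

m[1,4] = min over k∈[1,3] of m[1,k]+m[k+1,4]+p_{0}·p_k·p_{4}.
k=1: 0 + 17160 + 36·35·11 = 31020; k=2: 37800 + 5610 + 36·30·11 = 55290; k=3: 39270 + 0 + 36·17·11 = 46002.
Minimum: 31020 at k=1.

31020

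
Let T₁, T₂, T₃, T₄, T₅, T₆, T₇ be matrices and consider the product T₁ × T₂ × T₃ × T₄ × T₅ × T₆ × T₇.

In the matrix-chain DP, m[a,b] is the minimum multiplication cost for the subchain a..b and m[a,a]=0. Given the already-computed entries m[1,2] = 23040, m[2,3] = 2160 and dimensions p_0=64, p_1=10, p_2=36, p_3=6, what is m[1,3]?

6000

m[1,3] = min over k∈[1,2] of m[1,k]+m[k+1,3]+p_{0}·p_k·p_{3}.
k=1: 0 + 2160 + 64·10·6 = 6000; k=2: 23040 + 0 + 64·36·6 = 36864.
Minimum: 6000 at k=1.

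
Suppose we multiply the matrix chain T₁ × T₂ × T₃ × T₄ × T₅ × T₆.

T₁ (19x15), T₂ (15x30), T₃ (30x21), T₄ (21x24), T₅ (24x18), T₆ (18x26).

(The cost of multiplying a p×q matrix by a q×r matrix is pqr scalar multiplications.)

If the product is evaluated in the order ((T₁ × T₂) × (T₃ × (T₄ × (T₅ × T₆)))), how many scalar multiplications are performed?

64086

(T₁ × T₂): 19×15 by 15×30 → 19×30, cost 19·15·30 = 8550
(T₅ × T₆): 24×18 by 18×26 → 24×26, cost 24·18·26 = 11232
(T₄ × (T₅ × T₆)): 21×24 by 24×26 → 21×26, cost 21·24·26 = 13104; cumulative 24336
(T₃ × (T₄ × (T₅ × T₆))): 30×21 by 21×26 → 30×26, cost 30·21·26 = 16380; cumulative 40716
((T₁ × T₂) × (T₃ × (T₄ × (T₅ × T₆)))): 19×30 by 30×26 → 19×26, cost 19·30·26 = 14820; cumulative 64086
Total: 64086 scalar multiplications.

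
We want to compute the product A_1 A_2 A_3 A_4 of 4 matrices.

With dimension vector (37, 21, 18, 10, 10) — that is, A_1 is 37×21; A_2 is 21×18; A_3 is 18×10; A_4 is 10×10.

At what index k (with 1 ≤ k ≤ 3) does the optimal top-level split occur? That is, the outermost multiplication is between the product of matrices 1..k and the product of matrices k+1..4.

1

Adjacent pairs: A_1A_2 = 37·21·18 = 13986; A_2A_3 = 21·18·10 = 3780; A_3A_4 = 18·10·10 = 1800.
Length 3: A_1..A_3: k=1: 0+3780+37·21·10=11550; k=2: 13986+0+37·18·10=20646 → min 11550 | A_2..A_4: k=2: 0+1800+21·18·10=5580; k=3: 3780+0+21·10·10=5880 → min 5580.
Top-level splits: k=1: (A_1..A_1)·(A_2..A_4) → 0+5580+37·21·10 = 13350; k=2: (A_1..A_2)·(A_3..A_4) → 13986+1800+37·18·10 = 22446; k=3: (A_1..A_3)·(A_4..A_4) → 11550+0+37·10·10 = 15250.
Best split is after A_1, i.e. k = 1.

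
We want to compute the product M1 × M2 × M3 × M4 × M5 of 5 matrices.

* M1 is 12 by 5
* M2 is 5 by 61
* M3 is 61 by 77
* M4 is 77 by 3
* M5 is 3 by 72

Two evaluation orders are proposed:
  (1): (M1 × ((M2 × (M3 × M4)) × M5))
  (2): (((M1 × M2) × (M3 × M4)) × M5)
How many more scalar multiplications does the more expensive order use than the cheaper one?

Order (1) = (M1 × ((M2 × (M3 × M4)) × M5)): (M3 × M4): 61×77 by 77×3 → 61×3, cost 61·77·3 = 14091; (M2 × (M3 × M4)): 5×61 by 61×3 → 5×3, cost 5·61·3 = 915; cumulative 15006; ((M2 × (M3 × M4)) × M5): 5×3 by 3×72 → 5×72, cost 5·3·72 = 1080; cumulative 16086; (M1 × ((M2 × (M3 × M4)) × M5)): 12×5 by 5×72 → 12×72, cost 12·5·72 = 4320; cumulative 20406. Total 20406.
Order (2) = (((M1 × M2) × (M3 × M4)) × M5): (M1 × M2): 12×5 by 5×61 → 12×61, cost 12·5·61 = 3660; (M3 × M4): 61×77 by 77×3 → 61×3, cost 61·77·3 = 14091; ((M1 × M2) × (M3 × M4)): 12×61 by 61×3 → 12×3, cost 12·61·3 = 2196; cumulative 19947; (((M1 × M2) × (M3 × M4)) × M5): 12×3 by 3×72 → 12×72, cost 12·3·72 = 2592; cumulative 22539. Total 22539.
Difference: |20406 − 22539| = 2133.

2133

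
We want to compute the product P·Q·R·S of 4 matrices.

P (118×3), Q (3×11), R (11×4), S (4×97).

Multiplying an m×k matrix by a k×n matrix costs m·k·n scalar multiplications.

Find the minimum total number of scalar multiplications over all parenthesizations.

35634

Adjacent pairs: PQ = 118·3·11 = 3894; QR = 3·11·4 = 132; RS = 11·4·97 = 4268.
Length 3: P..R: k=1: 0+132+118·3·4=1548; k=2: 3894+0+118·11·4=9086 → min 1548 | Q..S: k=2: 0+4268+3·11·97=7469; k=3: 132+0+3·4·97=1296 → min 1296.
Length 4: P..S: k=1: 0+1296+118·3·97=35634; k=2: 3894+4268+118·11·97=134068; k=3: 1548+0+118·4·97=47332 → min 35634.
Optimal order: (P·((Q·R)·S)) with cost 35634.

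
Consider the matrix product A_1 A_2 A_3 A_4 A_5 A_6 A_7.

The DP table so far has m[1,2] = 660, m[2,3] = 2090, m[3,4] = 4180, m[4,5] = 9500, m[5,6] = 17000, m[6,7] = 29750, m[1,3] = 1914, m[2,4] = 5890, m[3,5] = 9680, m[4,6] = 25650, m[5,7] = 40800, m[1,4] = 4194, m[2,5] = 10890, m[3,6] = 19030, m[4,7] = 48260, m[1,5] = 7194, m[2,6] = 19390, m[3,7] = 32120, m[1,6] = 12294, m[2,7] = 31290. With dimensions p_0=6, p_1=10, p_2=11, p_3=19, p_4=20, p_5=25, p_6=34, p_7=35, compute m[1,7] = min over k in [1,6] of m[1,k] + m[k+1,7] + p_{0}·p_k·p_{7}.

m[1,7] = min over k∈[1,6] of m[1,k]+m[k+1,7]+p_{0}·p_k·p_{7}.
k=1: 0 + 31290 + 6·10·35 = 33390; k=2: 660 + 32120 + 6·11·35 = 35090; k=3: 1914 + 48260 + 6·19·35 = 54164; k=4: 4194 + 40800 + 6·20·35 = 49194; k=5: 7194 + 29750 + 6·25·35 = 42194; k=6: 12294 + 0 + 6·34·35 = 19434.
Minimum: 19434 at k=6.

19434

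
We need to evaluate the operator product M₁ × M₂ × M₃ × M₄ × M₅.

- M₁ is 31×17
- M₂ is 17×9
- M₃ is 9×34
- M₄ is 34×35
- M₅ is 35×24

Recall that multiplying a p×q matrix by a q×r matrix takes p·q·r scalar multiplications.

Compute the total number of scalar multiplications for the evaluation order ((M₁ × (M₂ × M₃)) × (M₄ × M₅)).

(M₂ × M₃): 17×9 by 9×34 → 17×34, cost 17·9·34 = 5202
(M₁ × (M₂ × M₃)): 31×17 by 17×34 → 31×34, cost 31·17·34 = 17918; cumulative 23120
(M₄ × M₅): 34×35 by 35×24 → 34×24, cost 34·35·24 = 28560
((M₁ × (M₂ × M₃)) × (M₄ × M₅)): 31×34 by 34×24 → 31×24, cost 31·34·24 = 25296; cumulative 76976
Total: 76976 scalar multiplications.

76976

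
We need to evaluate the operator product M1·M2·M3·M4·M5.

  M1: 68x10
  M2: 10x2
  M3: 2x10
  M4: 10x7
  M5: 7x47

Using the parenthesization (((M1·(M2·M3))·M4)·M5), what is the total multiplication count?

34132

(M2·M3): 10×2 by 2×10 → 10×10, cost 10·2·10 = 200
(M1·(M2·M3)): 68×10 by 10×10 → 68×10, cost 68·10·10 = 6800; cumulative 7000
((M1·(M2·M3))·M4): 68×10 by 10×7 → 68×7, cost 68·10·7 = 4760; cumulative 11760
(((M1·(M2·M3))·M4)·M5): 68×7 by 7×47 → 68×47, cost 68·7·47 = 22372; cumulative 34132
Total: 34132 scalar multiplications.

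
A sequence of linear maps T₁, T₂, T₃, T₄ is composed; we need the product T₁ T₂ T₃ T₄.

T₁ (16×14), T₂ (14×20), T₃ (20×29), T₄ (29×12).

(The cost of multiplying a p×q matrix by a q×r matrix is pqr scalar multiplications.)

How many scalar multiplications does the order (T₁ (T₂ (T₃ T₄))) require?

(T₃ T₄): 20×29 by 29×12 → 20×12, cost 20·29·12 = 6960
(T₂ (T₃ T₄)): 14×20 by 20×12 → 14×12, cost 14·20·12 = 3360; cumulative 10320
(T₁ (T₂ (T₃ T₄))): 16×14 by 14×12 → 16×12, cost 16·14·12 = 2688; cumulative 13008
Total: 13008 scalar multiplications.

13008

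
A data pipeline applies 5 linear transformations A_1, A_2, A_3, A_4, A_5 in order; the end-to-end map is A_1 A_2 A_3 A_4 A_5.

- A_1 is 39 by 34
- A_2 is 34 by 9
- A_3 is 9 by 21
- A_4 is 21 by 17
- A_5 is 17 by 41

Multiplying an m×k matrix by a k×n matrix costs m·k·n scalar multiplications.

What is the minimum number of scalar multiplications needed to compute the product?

Adjacent pairs: A_1A_2 = 39·34·9 = 11934; A_2A_3 = 34·9·21 = 6426; A_3A_4 = 9·21·17 = 3213; A_4A_5 = 21·17·41 = 14637.
Length 3: A_1..A_3: k=1: 0+6426+39·34·21=34272; k=2: 11934+0+39·9·21=19305 → min 19305 | A_2..A_4: k=2: 0+3213+34·9·17=8415; k=3: 6426+0+34·21·17=18564 → min 8415 | A_3..A_5: k=3: 0+14637+9·21·41=22386; k=4: 3213+0+9·17·41=9486 → min 9486.
Length 4: A_1..A_4: k=1: 0+8415+39·34·17=30957; k=2: 11934+3213+39·9·17=21114; k=3: 19305+0+39·21·17=33228 → min 21114 | A_2..A_5: k=2: 0+9486+34·9·41=22032; k=3: 6426+14637+34·21·41=50337; k=4: 8415+0+34·17·41=32113 → min 22032.
Length 5: A_1..A_5: k=1: 0+22032+39·34·41=76398; k=2: 11934+9486+39·9·41=35811; k=3: 19305+14637+39·21·41=67521; k=4: 21114+0+39·17·41=48297 → min 35811.
Optimal order: ((A_1 A_2) ((A_3 A_4) A_5)) with cost 35811.

35811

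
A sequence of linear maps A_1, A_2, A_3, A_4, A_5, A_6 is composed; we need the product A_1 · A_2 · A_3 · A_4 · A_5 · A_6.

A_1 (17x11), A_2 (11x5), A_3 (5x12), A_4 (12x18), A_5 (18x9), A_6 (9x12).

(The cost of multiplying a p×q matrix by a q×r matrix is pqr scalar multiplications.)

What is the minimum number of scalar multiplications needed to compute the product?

4385

Adjacent pairs: A_1A_2 = 17·11·5 = 935; A_2A_3 = 11·5·12 = 660; A_3A_4 = 5·12·18 = 1080; A_4A_5 = 12·18·9 = 1944; A_5A_6 = 18·9·12 = 1944.
Length 3: A_1..A_3: k=1: 0+660+17·11·12=2904; k=2: 935+0+17·5·12=1955 → min 1955 | A_2..A_4: k=2: 0+1080+11·5·18=2070; k=3: 660+0+11·12·18=3036 → min 2070 | A_3..A_5: k=3: 0+1944+5·12·9=2484; k=4: 1080+0+5·18·9=1890 → min 1890 | A_4..A_6: k=4: 0+1944+12·18·12=4536; k=5: 1944+0+12·9·12=3240 → min 3240.
Length 4: A_1..A_4: k=1: 0+2070+17·11·18=5436; k=2: 935+1080+17·5·18=3545; k=3: 1955+0+17·12·18=5627 → min 3545 | A_2..A_5: k=2: 0+1890+11·5·9=2385; k=3: 660+1944+11·12·9=3792; k=4: 2070+0+11·18·9=3852 → min 2385 | A_3..A_6: k=3: 0+3240+5·12·12=3960; k=4: 1080+1944+5·18·12=4104; k=5: 1890+0+5·9·12=2430 → min 2430.
Length 5: A_1..A_5: k=1: 0+2385+17·11·9=4068; k=2: 935+1890+17·5·9=3590; k=3: 1955+1944+17·12·9=5735; k=4: 3545+0+17·18·9=6299 → min 3590 | A_2..A_6: k=2: 0+2430+11·5·12=3090; k=3: 660+3240+11·12·12=5484; k=4: 2070+1944+11·18·12=6390; k=5: 2385+0+11·9·12=3573 → min 3090.
Length 6: A_1..A_6: k=1: 0+3090+17·11·12=5334; k=2: 935+2430+17·5·12=4385; k=3: 1955+3240+17·12·12=7643; k=4: 3545+1944+17·18·12=9161; k=5: 3590+0+17·9·12=5426 → min 4385.
Optimal order: ((A_1 · A_2) · (((A_3 · A_4) · A_5) · A_6)) with cost 4385.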